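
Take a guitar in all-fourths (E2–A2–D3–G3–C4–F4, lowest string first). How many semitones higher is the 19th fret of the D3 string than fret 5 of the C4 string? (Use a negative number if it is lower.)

4 semitones

D3 at fret 19 → A4 (MIDI 69); C4 at fret 5 → F4 (MIDI 65).
69 − 65 = 4, so the two pitches are 4 semitones apart.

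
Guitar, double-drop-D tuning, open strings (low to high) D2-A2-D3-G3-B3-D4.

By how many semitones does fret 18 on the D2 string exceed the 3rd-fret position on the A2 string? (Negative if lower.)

8 semitones

D2 at fret 18 → G♯3 (MIDI 56); A2 at fret 3 → C3 (MIDI 48).
56 − 48 = 8, so the two pitches are 8 semitones apart.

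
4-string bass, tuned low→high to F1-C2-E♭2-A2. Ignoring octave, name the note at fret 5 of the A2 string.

D

A2 is MIDI 45. Adding 5 gives 50; 50 mod 12 = 2, i.e. D.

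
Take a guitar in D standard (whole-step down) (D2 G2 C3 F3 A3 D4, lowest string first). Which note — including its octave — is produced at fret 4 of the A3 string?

A3 is MIDI 57. Adding 4 gives 61, which is C#4.
(Equivalently spelled Db4.)

C#4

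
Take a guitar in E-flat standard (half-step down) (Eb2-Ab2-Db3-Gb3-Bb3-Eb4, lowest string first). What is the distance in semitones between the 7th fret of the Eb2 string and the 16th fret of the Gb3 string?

Eb2 at fret 7 → Bb2 (MIDI 46); Gb3 at fret 16 → Bb4 (MIDI 70).
46 − 70 = -24, so the two pitches are 24 semitones apart, with Bb4 the higher.

24 semitones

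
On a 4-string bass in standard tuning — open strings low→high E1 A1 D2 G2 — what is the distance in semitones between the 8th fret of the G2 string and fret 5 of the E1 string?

G2 at fret 8 → D#3 (MIDI 51); E1 at fret 5 → A1 (MIDI 33).
51 − 33 = 18, so the two pitches are 18 semitones apart, with D#3 the higher.

18 semitones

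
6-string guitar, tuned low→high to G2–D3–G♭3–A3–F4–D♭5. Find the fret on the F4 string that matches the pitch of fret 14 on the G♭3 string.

Fret 14 on G♭3 is MIDI 54 + 14 = 68 (A♭4). On the F4 string (open MIDI 65), that pitch is 68 − 65 = fret 3.

3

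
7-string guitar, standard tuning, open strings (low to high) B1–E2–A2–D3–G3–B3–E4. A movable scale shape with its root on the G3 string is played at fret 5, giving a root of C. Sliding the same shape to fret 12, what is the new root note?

G

Moving from fret 5 to fret 12 shifts the root by 7 semitones.
C up 7 semitones is G.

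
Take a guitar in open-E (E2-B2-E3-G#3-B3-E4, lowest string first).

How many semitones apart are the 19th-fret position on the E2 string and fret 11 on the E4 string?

E2 at fret 19 → B3 (MIDI 59); E4 at fret 11 → D#5 (MIDI 75).
59 − 75 = -16, so the two pitches are 16 semitones apart, with D#5 the higher.

16 semitones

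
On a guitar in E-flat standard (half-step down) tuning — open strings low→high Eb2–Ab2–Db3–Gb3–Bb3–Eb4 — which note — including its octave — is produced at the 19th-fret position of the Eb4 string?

The open Eb4 string plus 19 semitones: Eb–E–F–Gb–…–Ab–A–Bb.
The walk passes from B into C once, so the octave number goes from 4 to 5.
(Equivalently spelled A#5.)

Bb5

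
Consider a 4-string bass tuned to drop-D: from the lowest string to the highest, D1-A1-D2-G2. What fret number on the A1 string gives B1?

B1 is 2 semitones above the open A1 (A–A#–B), so it sits at fret 2.

2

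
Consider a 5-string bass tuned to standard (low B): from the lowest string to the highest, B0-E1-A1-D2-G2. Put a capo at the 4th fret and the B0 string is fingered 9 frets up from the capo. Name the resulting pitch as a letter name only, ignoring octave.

C

The capo raises the open B0 by 4 semitones to D♯1; fretting 9 more gives B0 + 4 + 9 = B0 + 13 semitones, landing on C.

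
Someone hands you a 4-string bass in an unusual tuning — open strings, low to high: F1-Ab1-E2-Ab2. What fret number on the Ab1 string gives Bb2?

Bb2 is 14 semitones above the open Ab1 (Ab–A–Bb–B–…–Ab–A–Bb), so it sits at fret 14.

14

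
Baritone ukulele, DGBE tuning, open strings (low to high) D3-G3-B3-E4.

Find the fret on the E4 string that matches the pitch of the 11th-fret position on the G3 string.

2

Fret 11 on G3 is MIDI 55 + 11 = 66 (F♯4). On the E4 string (open MIDI 64), that pitch is 66 − 64 = fret 2.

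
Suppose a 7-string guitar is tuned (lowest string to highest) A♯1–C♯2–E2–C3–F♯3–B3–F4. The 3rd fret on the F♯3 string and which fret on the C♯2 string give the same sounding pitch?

20

Fret 3 on F♯3 is MIDI 54 + 3 = 57 (A3). On the C♯2 string (open MIDI 37), that pitch is 57 − 37 = fret 20.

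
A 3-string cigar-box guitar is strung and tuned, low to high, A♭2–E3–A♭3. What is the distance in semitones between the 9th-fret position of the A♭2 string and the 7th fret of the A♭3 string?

10 semitones

A♭2 at fret 9 → F3 (MIDI 53); A♭3 at fret 7 → E♭4 (MIDI 63).
53 − 63 = -10, so the two pitches are 10 semitones apart, with E♭4 the higher.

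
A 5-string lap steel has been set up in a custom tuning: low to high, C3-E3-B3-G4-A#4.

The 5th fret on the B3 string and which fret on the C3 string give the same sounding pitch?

16

Fret 5 on B3 is MIDI 59 + 5 = 64 (E4). On the C3 string (open MIDI 48), that pitch is 64 − 48 = fret 16.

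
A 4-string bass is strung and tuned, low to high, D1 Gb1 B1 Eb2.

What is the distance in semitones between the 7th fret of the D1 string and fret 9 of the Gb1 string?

6 semitones

D1 at fret 7 → A1 (MIDI 33); Gb1 at fret 9 → Eb2 (MIDI 39).
33 − 39 = -6, so the two pitches are 6 semitones apart, with Eb2 the higher.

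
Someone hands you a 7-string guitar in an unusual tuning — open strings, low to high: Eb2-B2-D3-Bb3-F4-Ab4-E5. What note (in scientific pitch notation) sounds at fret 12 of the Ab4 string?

Ab5

Each fret is one semitone, so Ab4 + 12 = Ab5.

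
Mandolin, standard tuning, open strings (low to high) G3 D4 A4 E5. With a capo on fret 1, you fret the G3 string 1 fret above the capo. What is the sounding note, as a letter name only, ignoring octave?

A

The capo raises the open G3 by 1 semitone to G♯3; fretting 1 more gives G3 + 1 + 1 = G3 + 2 semitones, landing on A.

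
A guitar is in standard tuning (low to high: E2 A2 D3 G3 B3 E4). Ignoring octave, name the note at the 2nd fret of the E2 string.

Each fret is one semitone, so E2 + 2 = F#.

F#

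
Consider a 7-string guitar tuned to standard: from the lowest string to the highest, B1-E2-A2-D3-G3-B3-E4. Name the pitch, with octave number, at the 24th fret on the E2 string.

Each fret is one semitone, so E2 + 24 = E4.

E4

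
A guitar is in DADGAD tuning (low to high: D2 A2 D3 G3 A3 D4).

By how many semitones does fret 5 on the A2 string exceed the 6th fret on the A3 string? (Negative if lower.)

A2 at fret 5 → D3 (MIDI 50); A3 at fret 6 → D#4 (MIDI 63).
50 − 63 = -13, so the two pitches are 13 semitones apart.

-13 semitones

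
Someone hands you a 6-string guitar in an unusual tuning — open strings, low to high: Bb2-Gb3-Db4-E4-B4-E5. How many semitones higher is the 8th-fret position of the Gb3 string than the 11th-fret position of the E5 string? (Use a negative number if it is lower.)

-25 semitones

Gb3 at fret 8 → D4 (MIDI 62); E5 at fret 11 → Eb6 (MIDI 87).
62 − 87 = -25, so the two pitches are 25 semitones apart.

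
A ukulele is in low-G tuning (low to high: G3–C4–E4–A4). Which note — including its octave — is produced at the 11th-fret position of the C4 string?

B4

Each fret is one semitone, so C4 + 11 = B4.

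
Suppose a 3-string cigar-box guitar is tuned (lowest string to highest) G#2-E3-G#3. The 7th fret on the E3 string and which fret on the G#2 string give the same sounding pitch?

E3 at fret 7 is E3 + 7 semitones = B3.
The open G#2 string is 8 semitones below the open E3, so the same pitch on the G#2 string lies at fret 7 + 8 = 15.

15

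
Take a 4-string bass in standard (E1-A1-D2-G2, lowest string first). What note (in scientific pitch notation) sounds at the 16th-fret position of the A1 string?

Each fret is one semitone, so A1 + 16 = C#3.

C#3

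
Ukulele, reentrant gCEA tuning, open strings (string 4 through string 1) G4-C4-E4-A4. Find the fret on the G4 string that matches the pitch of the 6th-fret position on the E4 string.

Fret 6 on E4 is MIDI 64 + 6 = 70 (A#4). On the G4 string (open MIDI 67), that pitch is 70 − 67 = fret 3.

3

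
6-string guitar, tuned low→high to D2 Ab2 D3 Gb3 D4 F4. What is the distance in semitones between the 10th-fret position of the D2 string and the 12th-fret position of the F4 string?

29 semitones

D2 at fret 10 → C3 (MIDI 48); F4 at fret 12 → F5 (MIDI 77).
48 − 77 = -29, so the two pitches are 29 semitones apart, with F5 the higher.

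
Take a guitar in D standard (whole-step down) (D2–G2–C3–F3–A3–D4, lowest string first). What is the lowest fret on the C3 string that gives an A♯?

From C3, count semitones up the chromatic scale until reaching A♯: C–C#–D–D#–…–G#–A–A# — 10 steps.

10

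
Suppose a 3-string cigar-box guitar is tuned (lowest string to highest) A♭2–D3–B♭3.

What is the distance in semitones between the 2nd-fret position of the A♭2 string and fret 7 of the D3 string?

11 semitones

A♭2 at fret 2 → B♭2 (MIDI 46); D3 at fret 7 → A3 (MIDI 57).
46 − 57 = -11, so the two pitches are 11 semitones apart, with A3 the higher.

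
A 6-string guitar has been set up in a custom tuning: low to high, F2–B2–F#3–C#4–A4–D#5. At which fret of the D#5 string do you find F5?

2

F5 is 2 semitones above the open D#5 (D#–E–F), so it sits at fret 2.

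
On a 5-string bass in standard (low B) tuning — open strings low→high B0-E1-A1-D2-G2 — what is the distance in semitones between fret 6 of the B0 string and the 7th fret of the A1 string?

11 semitones

B0 at fret 6 → F1 (MIDI 29); A1 at fret 7 → E2 (MIDI 40).
29 − 40 = -11, so the two pitches are 11 semitones apart, with E2 the higher.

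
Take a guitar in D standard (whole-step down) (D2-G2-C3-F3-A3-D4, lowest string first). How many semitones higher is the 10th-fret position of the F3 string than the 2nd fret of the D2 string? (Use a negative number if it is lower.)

F3 at fret 10 → D#4 (MIDI 63); D2 at fret 2 → E2 (MIDI 40).
63 − 40 = 23, so the two pitches are 23 semitones apart.

23 semitones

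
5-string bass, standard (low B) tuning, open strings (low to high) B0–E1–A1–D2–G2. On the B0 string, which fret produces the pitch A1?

A1 is 10 semitones above the open B0 (B–C–C#–D–…–G–G#–A), so it sits at fret 10.

10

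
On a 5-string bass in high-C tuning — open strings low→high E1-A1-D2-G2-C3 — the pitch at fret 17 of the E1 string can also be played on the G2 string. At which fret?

Fret 17 on E1 is MIDI 28 + 17 = 45 (A2). On the G2 string (open MIDI 43), that pitch is 45 − 43 = fret 2.

2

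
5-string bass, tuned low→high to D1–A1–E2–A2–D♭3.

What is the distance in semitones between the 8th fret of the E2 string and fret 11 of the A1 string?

E2 at fret 8 → C3 (MIDI 48); A1 at fret 11 → A♭2 (MIDI 44).
48 − 44 = 4, so the two pitches are 4 semitones apart, with C3 the higher.

4 semitones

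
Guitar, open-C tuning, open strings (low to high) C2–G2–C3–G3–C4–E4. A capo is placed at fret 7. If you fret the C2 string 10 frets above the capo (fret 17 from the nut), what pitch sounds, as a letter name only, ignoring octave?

F

The capo raises the open C2 by 7 semitones to G2; fretting 10 more gives C2 + 7 + 10 = C2 + 17 semitones, landing on F.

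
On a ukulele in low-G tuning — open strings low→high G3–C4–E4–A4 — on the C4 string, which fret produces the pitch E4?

E4 is 4 semitones above the open C4 (C–C#–D–D#–E), so it sits at fret 4.

4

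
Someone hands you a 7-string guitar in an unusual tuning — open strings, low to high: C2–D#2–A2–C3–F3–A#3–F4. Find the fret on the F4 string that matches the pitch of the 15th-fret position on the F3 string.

Fret 15 on F3 is MIDI 53 + 15 = 68 (G#4). On the F4 string (open MIDI 65), that pitch is 68 − 65 = fret 3.

3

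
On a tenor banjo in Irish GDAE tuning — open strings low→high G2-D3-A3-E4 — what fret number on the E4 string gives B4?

B4 is 7 semitones above the open E4 (E–F–F#–G–G#–A–A#–B), so it sits at fret 7.

7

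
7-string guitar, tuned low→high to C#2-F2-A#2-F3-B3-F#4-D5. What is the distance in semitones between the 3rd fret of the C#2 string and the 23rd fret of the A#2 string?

C#2 at fret 3 → E2 (MIDI 40); A#2 at fret 23 → A4 (MIDI 69).
40 − 69 = -29, so the two pitches are 29 semitones apart, with A4 the higher.

29 semitones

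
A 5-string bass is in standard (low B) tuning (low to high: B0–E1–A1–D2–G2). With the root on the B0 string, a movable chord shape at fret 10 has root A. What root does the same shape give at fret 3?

Moving from fret 10 to fret 3 shifts the root by -7 semitones.
A down 7 semitones is D.

D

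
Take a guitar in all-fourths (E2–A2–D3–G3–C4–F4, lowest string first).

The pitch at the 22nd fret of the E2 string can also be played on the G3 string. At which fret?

7

Fret 22 on E2 is MIDI 40 + 22 = 62 (D4). On the G3 string (open MIDI 55), that pitch is 62 − 55 = fret 7.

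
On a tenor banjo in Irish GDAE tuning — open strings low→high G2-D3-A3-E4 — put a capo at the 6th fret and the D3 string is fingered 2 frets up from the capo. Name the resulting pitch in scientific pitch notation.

A♯3

The capo raises the open D3 by 6 semitones to G♯3; fretting 2 more gives D3 + 6 + 2 = D3 + 8 semitones = A♯3.
(Also written B♭.)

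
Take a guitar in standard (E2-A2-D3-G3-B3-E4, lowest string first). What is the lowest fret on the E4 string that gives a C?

8

From E4, count semitones up the chromatic scale until reaching C: E–F–F#–G–G#–A–A#–B–C — 8 steps.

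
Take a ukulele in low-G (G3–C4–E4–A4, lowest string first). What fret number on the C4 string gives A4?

A4 is 9 semitones above the open C4 (C–C#–D–D#–E–F–F#–G–G#–A), so it sits at fret 9.

9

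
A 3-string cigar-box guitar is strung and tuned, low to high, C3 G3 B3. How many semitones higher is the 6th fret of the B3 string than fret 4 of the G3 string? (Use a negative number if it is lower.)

B3 at fret 6 → F4 (MIDI 65); G3 at fret 4 → B3 (MIDI 59).
65 − 59 = 6, so the two pitches are 6 semitones apart.

6 semitones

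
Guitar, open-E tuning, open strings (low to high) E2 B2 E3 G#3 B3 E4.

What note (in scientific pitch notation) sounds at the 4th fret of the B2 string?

D#3

Each fret is one semitone, so B2 + 4 = D#3.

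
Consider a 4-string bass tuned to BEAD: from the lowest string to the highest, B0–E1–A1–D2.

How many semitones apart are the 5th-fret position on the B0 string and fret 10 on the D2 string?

20 semitones

B0 at fret 5 → E1 (MIDI 28); D2 at fret 10 → C3 (MIDI 48).
28 − 48 = -20, so the two pitches are 20 semitones apart, with C3 the higher.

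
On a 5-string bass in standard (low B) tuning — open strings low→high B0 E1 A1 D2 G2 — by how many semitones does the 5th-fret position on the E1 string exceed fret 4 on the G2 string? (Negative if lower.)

-14 semitones

E1 at fret 5 → A1 (MIDI 33); G2 at fret 4 → B2 (MIDI 47).
33 − 47 = -14, so the two pitches are 14 semitones apart.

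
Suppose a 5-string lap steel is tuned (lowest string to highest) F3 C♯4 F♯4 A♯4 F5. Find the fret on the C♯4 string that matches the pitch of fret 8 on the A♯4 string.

Fret 8 on A♯4 is MIDI 70 + 8 = 78 (F♯5). On the C♯4 string (open MIDI 61), that pitch is 78 − 61 = fret 17.

17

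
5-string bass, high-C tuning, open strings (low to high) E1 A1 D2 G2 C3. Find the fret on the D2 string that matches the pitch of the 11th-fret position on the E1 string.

E1 at fret 11 is E1 + 11 semitones = D#2.
The open D2 string is 10 semitones above the open E1, so the same pitch on the D2 string lies at fret 11 − 10 = 1.

1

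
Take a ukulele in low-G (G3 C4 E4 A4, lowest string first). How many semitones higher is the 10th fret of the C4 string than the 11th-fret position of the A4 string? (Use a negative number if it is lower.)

-10 semitones

C4 at fret 10 → A#4 (MIDI 70); A4 at fret 11 → G#5 (MIDI 80).
70 − 80 = -10, so the two pitches are 10 semitones apart.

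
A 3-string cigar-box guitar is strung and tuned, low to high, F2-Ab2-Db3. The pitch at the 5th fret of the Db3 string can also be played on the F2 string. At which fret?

Fret 5 on Db3 is MIDI 49 + 5 = 54 (Gb3). On the F2 string (open MIDI 41), that pitch is 54 − 41 = fret 13.

13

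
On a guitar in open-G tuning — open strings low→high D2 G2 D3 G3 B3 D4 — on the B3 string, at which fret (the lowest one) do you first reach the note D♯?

From B3, count semitones up the chromatic scale until reaching D♯: B–C–C#–D–D# — 4 steps.

4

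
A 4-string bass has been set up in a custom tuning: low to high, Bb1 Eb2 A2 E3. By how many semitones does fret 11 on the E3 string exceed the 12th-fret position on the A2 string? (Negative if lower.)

E3 at fret 11 → Eb4 (MIDI 63); A2 at fret 12 → A3 (MIDI 57).
63 − 57 = 6, so the two pitches are 6 semitones apart.

6 semitones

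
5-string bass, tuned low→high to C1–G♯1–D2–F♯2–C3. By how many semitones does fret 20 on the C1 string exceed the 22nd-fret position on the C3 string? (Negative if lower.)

C1 at fret 20 → G♯2 (MIDI 44); C3 at fret 22 → A♯4 (MIDI 70).
44 − 70 = -26, so the two pitches are 26 semitones apart.

-26 semitones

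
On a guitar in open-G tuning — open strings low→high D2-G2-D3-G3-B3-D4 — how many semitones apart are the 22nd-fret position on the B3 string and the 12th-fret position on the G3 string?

14 semitones

B3 at fret 22 → A5 (MIDI 81); G3 at fret 12 → G4 (MIDI 67).
81 − 67 = 14, so the two pitches are 14 semitones apart, with A5 the higher.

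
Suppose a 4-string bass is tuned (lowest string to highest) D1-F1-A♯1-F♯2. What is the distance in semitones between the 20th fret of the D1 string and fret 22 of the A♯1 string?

10 semitones

D1 at fret 20 → A♯2 (MIDI 46); A♯1 at fret 22 → G♯3 (MIDI 56).
46 − 56 = -10, so the two pitches are 10 semitones apart, with G♯3 the higher.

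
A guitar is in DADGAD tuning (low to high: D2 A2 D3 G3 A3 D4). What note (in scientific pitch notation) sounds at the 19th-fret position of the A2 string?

The open A2 string plus 19 semitones: A–A#–B–C–…–D–D#–E.
The walk passes from B into C 2 times, so the octave number goes from 2 to 4.

E4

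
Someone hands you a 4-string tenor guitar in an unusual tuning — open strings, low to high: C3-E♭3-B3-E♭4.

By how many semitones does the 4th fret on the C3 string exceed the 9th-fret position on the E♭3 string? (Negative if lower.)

C3 at fret 4 → E3 (MIDI 52); E♭3 at fret 9 → C4 (MIDI 60).
52 − 60 = -8, so the two pitches are 8 semitones apart.

-8 semitones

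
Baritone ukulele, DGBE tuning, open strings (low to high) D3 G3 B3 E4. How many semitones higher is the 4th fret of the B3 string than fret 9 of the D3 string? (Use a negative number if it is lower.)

4 semitones

B3 at fret 4 → D#4 (MIDI 63); D3 at fret 9 → B3 (MIDI 59).
63 − 59 = 4, so the two pitches are 4 semitones apart.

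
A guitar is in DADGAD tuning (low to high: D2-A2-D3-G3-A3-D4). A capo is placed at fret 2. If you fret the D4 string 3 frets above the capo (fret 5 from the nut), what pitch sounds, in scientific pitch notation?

The capo raises the open D4 by 2 semitones to E4; fretting 3 more gives D4 + 2 + 3 = D4 + 5 semitones = G4.

G4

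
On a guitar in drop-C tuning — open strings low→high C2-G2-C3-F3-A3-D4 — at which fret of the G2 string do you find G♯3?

G♯3 is 13 semitones above the open G2 (G–G#–A–A#–…–F#–G–G#), so it sits at fret 13.

13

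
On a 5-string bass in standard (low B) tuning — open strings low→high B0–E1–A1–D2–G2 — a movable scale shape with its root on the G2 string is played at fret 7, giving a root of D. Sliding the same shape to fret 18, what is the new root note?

C#

Moving from fret 7 to fret 18 shifts the root by 11 semitones.
D up 11 semitones is C#.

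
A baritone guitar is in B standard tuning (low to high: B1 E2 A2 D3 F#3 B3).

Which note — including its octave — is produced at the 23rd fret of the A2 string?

G#4

The open A2 string plus 23 semitones: A–A#–B–C–…–F#–G–G#.
The walk passes from B into C 2 times, so the octave number goes from 2 to 4.
(Equivalently spelled Ab4.)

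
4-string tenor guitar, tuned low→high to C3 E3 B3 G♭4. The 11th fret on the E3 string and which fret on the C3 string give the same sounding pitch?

15

Fret 11 on E3 is MIDI 52 + 11 = 63 (E♭4). On the C3 string (open MIDI 48), that pitch is 63 − 48 = fret 15.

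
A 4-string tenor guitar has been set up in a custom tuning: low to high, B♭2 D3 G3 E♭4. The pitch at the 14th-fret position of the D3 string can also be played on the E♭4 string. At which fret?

1

D3 at fret 14 is D3 + 14 semitones = E4.
The open E♭4 string is 13 semitones above the open D3, so the same pitch on the E♭4 string lies at fret 14 − 13 = 1.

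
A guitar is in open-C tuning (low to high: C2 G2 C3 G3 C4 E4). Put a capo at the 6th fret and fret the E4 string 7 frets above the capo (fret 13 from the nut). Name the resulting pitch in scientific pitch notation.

The capo raises the open E4 by 6 semitones to A♯4; fretting 7 more gives E4 + 6 + 7 = E4 + 13 semitones = F5.

F5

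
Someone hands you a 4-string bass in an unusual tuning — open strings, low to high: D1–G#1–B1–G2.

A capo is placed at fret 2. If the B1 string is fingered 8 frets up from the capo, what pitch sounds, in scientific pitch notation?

A2

The capo raises the open B1 by 2 semitones to C#2; fretting 8 more gives B1 + 2 + 8 = B1 + 10 semitones = A2.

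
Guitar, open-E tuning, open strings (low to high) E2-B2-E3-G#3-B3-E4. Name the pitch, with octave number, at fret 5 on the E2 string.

A2

E2 is MIDI 40. Adding 5 gives 45, which is A2.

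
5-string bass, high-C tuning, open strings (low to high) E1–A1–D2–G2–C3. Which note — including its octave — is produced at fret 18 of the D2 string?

G♯3

D2 is MIDI 38. Adding 18 gives 56, which is G♯3.
(Equivalently spelled A♭3.)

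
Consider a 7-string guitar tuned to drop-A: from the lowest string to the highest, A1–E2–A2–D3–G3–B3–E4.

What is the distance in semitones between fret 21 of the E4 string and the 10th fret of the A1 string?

42 semitones

E4 at fret 21 → C#6 (MIDI 85); A1 at fret 10 → G2 (MIDI 43).
85 − 43 = 42, so the two pitches are 42 semitones apart, with C#6 the higher.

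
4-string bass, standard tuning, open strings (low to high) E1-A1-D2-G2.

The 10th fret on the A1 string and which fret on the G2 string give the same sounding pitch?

A1 at fret 10 is A1 + 10 semitones = G2.
The open G2 string is 10 semitones above the open A1, so the same pitch on the G2 string lies at fret 10 − 10 = 0.

0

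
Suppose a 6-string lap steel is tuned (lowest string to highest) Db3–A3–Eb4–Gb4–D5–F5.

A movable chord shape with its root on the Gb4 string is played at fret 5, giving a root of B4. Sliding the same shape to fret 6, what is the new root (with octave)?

C5

Moving from fret 5 to fret 6 shifts the root by 1 semitone.
B4 up 1 semitone is C5.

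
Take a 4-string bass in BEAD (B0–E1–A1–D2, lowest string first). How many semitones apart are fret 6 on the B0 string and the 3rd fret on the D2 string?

B0 at fret 6 → F1 (MIDI 29); D2 at fret 3 → F2 (MIDI 41).
29 − 41 = -12, so the two pitches are 12 semitones apart, with F2 the higher.

12 semitones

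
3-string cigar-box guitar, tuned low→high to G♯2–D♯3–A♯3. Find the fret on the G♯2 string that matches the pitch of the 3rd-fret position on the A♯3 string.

17

Fret 3 on A♯3 is MIDI 58 + 3 = 61 (C♯4). On the G♯2 string (open MIDI 44), that pitch is 61 − 44 = fret 17.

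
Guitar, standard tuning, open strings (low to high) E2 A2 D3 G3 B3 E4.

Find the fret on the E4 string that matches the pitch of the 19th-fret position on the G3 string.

10

Fret 19 on G3 is MIDI 55 + 19 = 74 (D5). On the E4 string (open MIDI 64), that pitch is 74 − 64 = fret 10.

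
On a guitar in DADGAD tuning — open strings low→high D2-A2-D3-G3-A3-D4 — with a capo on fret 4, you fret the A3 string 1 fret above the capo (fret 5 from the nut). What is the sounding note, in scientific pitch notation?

The capo raises the open A3 by 4 semitones to C♯4; fretting 1 more gives A3 + 4 + 1 = A3 + 5 semitones = D4.

D4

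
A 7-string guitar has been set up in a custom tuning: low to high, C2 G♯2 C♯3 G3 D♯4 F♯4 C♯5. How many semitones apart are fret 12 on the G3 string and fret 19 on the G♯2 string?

G3 at fret 12 → G4 (MIDI 67); G♯2 at fret 19 → D♯4 (MIDI 63).
67 − 63 = 4, so the two pitches are 4 semitones apart, with G4 the higher.

4 semitones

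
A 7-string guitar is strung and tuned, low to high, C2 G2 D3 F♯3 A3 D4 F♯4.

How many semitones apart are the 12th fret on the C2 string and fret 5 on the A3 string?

C2 at fret 12 → C3 (MIDI 48); A3 at fret 5 → D4 (MIDI 62).
48 − 62 = -14, so the two pitches are 14 semitones apart, with D4 the higher.

14 semitones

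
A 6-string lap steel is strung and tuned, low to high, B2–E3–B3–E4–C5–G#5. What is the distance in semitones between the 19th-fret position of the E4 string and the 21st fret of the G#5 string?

E4 at fret 19 → B5 (MIDI 83); G#5 at fret 21 → F7 (MIDI 101).
83 − 101 = -18, so the two pitches are 18 semitones apart, with F7 the higher.

18 semitones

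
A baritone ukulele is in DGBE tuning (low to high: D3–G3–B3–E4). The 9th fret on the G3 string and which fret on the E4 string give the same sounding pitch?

0

Fret 9 on G3 is MIDI 55 + 9 = 64 (E4). On the E4 string (open MIDI 64), that pitch is 64 − 64 = fret 0.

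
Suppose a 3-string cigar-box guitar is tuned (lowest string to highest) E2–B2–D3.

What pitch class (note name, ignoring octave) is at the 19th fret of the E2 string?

E2 is MIDI 40. Adding 19 gives 59; 59 mod 12 = 11, i.e. B.

B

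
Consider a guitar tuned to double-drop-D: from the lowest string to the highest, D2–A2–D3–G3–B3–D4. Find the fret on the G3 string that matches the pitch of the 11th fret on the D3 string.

6

D3 at fret 11 is D3 + 11 semitones = C#4.
The open G3 string is 5 semitones above the open D3, so the same pitch on the G3 string lies at fret 11 − 5 = 6.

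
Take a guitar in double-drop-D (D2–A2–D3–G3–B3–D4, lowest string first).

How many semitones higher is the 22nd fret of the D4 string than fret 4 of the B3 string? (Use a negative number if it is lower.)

21 semitones

D4 at fret 22 → C6 (MIDI 84); B3 at fret 4 → D♯4 (MIDI 63).
84 − 63 = 21, so the two pitches are 21 semitones apart.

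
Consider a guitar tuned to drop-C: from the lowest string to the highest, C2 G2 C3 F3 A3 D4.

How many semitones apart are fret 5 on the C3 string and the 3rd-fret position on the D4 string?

12 semitones

C3 at fret 5 → F3 (MIDI 53); D4 at fret 3 → F4 (MIDI 65).
53 − 65 = -12, so the two pitches are 12 semitones apart, with F4 the higher.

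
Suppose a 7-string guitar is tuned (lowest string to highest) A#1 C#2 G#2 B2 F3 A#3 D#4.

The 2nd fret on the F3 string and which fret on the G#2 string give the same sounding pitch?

11

F3 at fret 2 is F3 + 2 semitones = G3.
The open G#2 string is 9 semitones below the open F3, so the same pitch on the G#2 string lies at fret 2 + 9 = 11.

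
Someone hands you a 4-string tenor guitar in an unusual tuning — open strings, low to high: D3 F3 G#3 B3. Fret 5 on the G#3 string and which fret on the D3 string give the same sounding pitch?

11

G#3 at fret 5 is G#3 + 5 semitones = C#4.
The open D3 string is 6 semitones below the open G#3, so the same pitch on the D3 string lies at fret 5 + 6 = 11.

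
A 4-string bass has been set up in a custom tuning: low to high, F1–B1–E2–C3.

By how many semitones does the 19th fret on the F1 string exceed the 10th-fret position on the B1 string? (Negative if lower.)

3 semitones

F1 at fret 19 → C3 (MIDI 48); B1 at fret 10 → A2 (MIDI 45).
48 − 45 = 3, so the two pitches are 3 semitones apart.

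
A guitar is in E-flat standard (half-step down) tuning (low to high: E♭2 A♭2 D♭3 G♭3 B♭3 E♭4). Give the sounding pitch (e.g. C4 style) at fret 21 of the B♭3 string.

B♭3 is MIDI 58. Adding 21 gives 79, which is G5.

G5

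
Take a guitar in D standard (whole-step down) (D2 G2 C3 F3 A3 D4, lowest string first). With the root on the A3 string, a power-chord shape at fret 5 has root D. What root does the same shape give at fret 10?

Moving from fret 5 to fret 10 shifts the root by 5 semitones.
D up 5 semitones is G.

G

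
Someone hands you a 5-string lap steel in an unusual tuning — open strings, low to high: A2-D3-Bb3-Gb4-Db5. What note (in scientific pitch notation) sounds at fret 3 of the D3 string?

The open D3 string plus 3 semitones: D–Eb–E–F.
No B→C boundary is crossed, so the octave stays at 3.

F3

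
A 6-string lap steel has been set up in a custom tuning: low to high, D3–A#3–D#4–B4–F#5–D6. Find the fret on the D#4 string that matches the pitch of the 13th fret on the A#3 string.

8

A#3 at fret 13 is A#3 + 13 semitones = B4.
The open D#4 string is 5 semitones above the open A#3, so the same pitch on the D#4 string lies at fret 13 − 5 = 8.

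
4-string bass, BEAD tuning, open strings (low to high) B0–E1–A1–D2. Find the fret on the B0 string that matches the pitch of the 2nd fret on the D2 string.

D2 at fret 2 is D2 + 2 semitones = E2.
The open B0 string is 15 semitones below the open D2, so the same pitch on the B0 string lies at fret 2 + 15 = 17.

17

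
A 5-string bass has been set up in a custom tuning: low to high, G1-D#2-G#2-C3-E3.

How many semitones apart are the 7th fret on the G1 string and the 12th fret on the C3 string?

22 semitones

G1 at fret 7 → D2 (MIDI 38); C3 at fret 12 → C4 (MIDI 60).
38 − 60 = -22, so the two pitches are 22 semitones apart, with C4 the higher.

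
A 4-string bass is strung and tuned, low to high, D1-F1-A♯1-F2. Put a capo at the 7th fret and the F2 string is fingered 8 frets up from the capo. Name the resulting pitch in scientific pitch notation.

The capo raises the open F2 by 7 semitones to C3; fretting 8 more gives F2 + 7 + 8 = F2 + 15 semitones = G♯3.

G♯3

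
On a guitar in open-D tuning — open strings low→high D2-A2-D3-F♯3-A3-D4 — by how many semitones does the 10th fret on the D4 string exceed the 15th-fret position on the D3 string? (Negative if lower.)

D4 at fret 10 → C5 (MIDI 72); D3 at fret 15 → F4 (MIDI 65).
72 − 65 = 7, so the two pitches are 7 semitones apart.

7 semitones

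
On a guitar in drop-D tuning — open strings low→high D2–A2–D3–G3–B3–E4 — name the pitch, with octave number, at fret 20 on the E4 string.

The open E4 string plus 20 semitones: E–F–F#–G–…–A#–B–C.
The walk passes from B into C 2 times, so the octave number goes from 4 to 6.

C6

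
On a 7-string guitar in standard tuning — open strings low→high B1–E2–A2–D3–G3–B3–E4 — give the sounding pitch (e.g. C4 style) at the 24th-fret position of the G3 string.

Each fret is one semitone, so G3 + 24 = G5.

G5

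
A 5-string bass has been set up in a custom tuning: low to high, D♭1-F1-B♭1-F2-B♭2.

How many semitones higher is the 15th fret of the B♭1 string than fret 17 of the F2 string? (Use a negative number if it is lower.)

B♭1 at fret 15 → D♭3 (MIDI 49); F2 at fret 17 → B♭3 (MIDI 58).
49 − 58 = -9, so the two pitches are 9 semitones apart.

-9 semitones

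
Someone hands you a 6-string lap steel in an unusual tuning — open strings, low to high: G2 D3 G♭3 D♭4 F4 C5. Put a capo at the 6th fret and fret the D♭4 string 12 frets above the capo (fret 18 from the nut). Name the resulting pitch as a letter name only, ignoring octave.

G

The capo raises the open D♭4 by 6 semitones to G4; fretting 12 more gives D♭4 + 6 + 12 = D♭4 + 18 semitones, landing on G.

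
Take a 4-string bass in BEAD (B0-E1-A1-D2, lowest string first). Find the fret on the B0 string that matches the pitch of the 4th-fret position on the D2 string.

D2 at fret 4 is D2 + 4 semitones = F#2.
The open B0 string is 15 semitones below the open D2, so the same pitch on the B0 string lies at fret 4 + 15 = 19.

19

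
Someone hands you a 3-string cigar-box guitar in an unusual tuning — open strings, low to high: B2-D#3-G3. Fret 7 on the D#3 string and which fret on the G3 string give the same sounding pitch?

3

Fret 7 on D#3 is MIDI 51 + 7 = 58 (A#3). On the G3 string (open MIDI 55), that pitch is 58 − 55 = fret 3.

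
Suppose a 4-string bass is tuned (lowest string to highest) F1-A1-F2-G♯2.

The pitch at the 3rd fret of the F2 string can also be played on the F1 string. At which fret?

F2 at fret 3 is F2 + 3 semitones = G♯2.
The open F1 string is 12 semitones below the open F2, so the same pitch on the F1 string lies at fret 3 + 12 = 15.

15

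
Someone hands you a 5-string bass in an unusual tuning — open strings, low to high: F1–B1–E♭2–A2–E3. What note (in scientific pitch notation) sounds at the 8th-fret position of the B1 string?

G2

B1 is MIDI 35. Adding 8 gives 43, which is G2.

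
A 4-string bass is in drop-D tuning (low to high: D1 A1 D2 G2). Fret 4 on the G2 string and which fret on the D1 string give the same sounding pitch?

21

Fret 4 on G2 is MIDI 43 + 4 = 47 (B2). On the D1 string (open MIDI 26), that pitch is 47 − 26 = fret 21.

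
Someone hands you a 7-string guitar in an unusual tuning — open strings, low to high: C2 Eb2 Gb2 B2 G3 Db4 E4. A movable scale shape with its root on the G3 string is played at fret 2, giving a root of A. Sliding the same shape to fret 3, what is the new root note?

Moving from fret 2 to fret 3 shifts the root by 1 semitone.
A up 1 semitone is Bb.

Bb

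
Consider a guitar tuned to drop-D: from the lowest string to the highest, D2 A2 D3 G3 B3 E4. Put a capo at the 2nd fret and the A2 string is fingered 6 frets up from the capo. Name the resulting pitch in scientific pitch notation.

The capo raises the open A2 by 2 semitones to B2; fretting 6 more gives A2 + 2 + 6 = A2 + 8 semitones = F3.

F3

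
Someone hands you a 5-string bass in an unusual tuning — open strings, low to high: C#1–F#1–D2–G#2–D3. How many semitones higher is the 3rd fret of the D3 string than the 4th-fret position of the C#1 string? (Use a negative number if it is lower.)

24 semitones

D3 at fret 3 → F3 (MIDI 53); C#1 at fret 4 → F1 (MIDI 29).
53 − 29 = 24, so the two pitches are 24 semitones apart.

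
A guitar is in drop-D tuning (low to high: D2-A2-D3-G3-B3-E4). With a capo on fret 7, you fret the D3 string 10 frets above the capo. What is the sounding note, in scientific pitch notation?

The capo raises the open D3 by 7 semitones to A3; fretting 10 more gives D3 + 7 + 10 = D3 + 17 semitones = G4.

G4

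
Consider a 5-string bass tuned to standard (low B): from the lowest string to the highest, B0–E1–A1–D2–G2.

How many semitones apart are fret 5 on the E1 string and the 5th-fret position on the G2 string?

E1 at fret 5 → A1 (MIDI 33); G2 at fret 5 → C3 (MIDI 48).
33 − 48 = -15, so the two pitches are 15 semitones apart, with C3 the higher.

15 semitones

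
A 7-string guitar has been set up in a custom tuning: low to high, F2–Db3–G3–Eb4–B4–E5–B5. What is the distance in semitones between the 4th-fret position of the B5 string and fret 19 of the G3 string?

B5 at fret 4 → Eb6 (MIDI 87); G3 at fret 19 → D5 (MIDI 74).
87 − 74 = 13, so the two pitches are 13 semitones apart, with Eb6 the higher.

13 semitones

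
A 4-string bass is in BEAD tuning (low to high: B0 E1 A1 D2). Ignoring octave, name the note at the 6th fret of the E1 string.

Each fret is one semitone, so E1 + 6 = A♯.

A♯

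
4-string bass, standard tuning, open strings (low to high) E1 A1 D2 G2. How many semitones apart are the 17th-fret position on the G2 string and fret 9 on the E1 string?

G2 at fret 17 → C4 (MIDI 60); E1 at fret 9 → C#2 (MIDI 37).
60 − 37 = 23, so the two pitches are 23 semitones apart, with C4 the higher.

23 semitones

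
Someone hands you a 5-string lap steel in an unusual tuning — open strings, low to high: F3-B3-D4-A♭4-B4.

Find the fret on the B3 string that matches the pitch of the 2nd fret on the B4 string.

14

Fret 2 on B4 is MIDI 71 + 2 = 73 (D♭5). On the B3 string (open MIDI 59), that pitch is 73 − 59 = fret 14.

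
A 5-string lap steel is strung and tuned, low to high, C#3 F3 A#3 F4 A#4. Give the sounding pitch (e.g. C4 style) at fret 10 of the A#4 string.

The open A#4 string plus 10 semitones: A#–B–C–C#–…–F#–G–G#.
The walk passes from B into C once, so the octave number goes from 4 to 5.

G#5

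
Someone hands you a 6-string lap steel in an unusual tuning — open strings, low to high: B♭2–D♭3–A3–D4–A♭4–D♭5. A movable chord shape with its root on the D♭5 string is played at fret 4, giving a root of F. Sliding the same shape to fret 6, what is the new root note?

G

Moving from fret 4 to fret 6 shifts the root by 2 semitones.
F up 2 semitones is G.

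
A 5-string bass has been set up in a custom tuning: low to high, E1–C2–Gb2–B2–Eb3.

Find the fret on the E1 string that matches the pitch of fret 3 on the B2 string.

Fret 3 on B2 is MIDI 47 + 3 = 50 (D3). On the E1 string (open MIDI 28), that pitch is 50 − 28 = fret 22.

22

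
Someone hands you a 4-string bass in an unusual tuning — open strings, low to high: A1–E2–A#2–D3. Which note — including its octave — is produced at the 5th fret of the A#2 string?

A#2 is MIDI 46. Adding 5 gives 51, which is D#3.

D#3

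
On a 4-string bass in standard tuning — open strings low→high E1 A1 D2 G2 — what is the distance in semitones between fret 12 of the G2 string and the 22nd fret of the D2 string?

G2 at fret 12 → G3 (MIDI 55); D2 at fret 22 → C4 (MIDI 60).
55 − 60 = -5, so the two pitches are 5 semitones apart, with C4 the higher.

5 semitones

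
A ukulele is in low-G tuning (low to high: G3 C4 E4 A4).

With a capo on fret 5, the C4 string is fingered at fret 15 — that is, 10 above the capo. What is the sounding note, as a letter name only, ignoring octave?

D#

The capo raises the open C4 by 5 semitones to F4; fretting 10 more gives C4 + 5 + 10 = C4 + 15 semitones, landing on D#.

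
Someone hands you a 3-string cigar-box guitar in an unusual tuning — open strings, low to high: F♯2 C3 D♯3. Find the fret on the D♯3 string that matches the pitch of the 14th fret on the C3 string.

Fret 14 on C3 is MIDI 48 + 14 = 62 (D4). On the D♯3 string (open MIDI 51), that pitch is 62 − 51 = fret 11.

11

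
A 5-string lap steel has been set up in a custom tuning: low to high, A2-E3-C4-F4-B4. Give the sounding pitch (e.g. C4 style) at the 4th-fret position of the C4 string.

E4

C4 is MIDI 60. Adding 4 gives 64, which is E4.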